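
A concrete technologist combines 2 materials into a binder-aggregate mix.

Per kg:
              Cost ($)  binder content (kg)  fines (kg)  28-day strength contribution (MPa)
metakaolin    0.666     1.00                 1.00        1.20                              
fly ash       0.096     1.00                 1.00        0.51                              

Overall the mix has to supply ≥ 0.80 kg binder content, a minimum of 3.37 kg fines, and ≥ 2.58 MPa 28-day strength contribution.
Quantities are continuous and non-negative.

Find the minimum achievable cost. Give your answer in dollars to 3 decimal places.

Set it up as a linear program. Let x1 = kg of metakaolin, x2 = kg of fly ash.
Minimise 0.666x1 + 0.096x2 with:
  1x1 + 1x2 ≥ 0.8   (binder content)
  1x1 + 1x2 ≥ 3.37   (fines)
  1.2x1 + 0.51x2 ≥ 2.58   (28-day strength contribution)
  x1, x2 ≥ 0.
The minimum-cost mix takes nothing from metakaolin — only fly ash. There the 28-day strength contribution constraint is tight.
That vertex is x2 = 5.059.
Hence cost = 0.096·5.059 = $0.48566.

$0.486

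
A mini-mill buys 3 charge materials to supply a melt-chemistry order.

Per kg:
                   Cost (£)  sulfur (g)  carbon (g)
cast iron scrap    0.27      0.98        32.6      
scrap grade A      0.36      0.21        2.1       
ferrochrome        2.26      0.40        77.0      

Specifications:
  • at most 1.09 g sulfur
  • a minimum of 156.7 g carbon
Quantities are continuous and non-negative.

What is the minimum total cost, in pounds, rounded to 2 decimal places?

£4.37

Set it up as a linear program. Let x1 = kg of cast iron scrap, x2 = kg of scrap grade A, x3 = kg of ferrochrome.
min 0.27x1 + 0.36x2 + 2.26x3 subject to:
  0.98x1 + 0.21x2 + 0.4x3 ≤ 1.09   (sulfur)
  32.6x1 + 2.1x2 + 77x3 ≥ 156.7   (carbon)
  x1, x2, x3 ≥ 0.
The minimum-cost mix takes nothing from scrap grade A — only cast iron scrap, ferrochrome. There the sulfur and carbon constraints are tight.
Optimal quantities: cast iron scrap = 0.3404 kg, ferrochrome = 1.891 kg.
Objective = 0.27·0.3404 + 2.26·1.891 = 4.3656.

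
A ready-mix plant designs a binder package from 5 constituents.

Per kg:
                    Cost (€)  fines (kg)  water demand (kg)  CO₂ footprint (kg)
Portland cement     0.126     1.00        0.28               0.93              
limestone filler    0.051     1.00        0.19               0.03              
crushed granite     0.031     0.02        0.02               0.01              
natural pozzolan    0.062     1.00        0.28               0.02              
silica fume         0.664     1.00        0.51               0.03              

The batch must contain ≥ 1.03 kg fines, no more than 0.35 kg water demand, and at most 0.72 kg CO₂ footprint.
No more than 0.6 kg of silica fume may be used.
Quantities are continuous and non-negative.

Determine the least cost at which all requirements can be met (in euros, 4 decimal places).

€0.0525

Let x1 = kg of Portland cement, x2 = kg of limestone filler, x3 = kg of crushed granite, x4 = kg of natural pozzolan, x5 = kg of silica fume.
Minimise 0.126x1 + 0.051x2 + 0.031x3 + 0.062x4 + 0.664x5 subject to:
  1x1 + 1x2 + 0.02x3 + 1x4 + 1x5 ≥ 1.03   (fines)
  0.28x1 + 0.19x2 + 0.02x3 + 0.28x4 + 0.51x5 ≤ 0.35   (water demand)
  0.93x1 + 0.03x2 + 0.01x3 + 0.02x4 + 0.03x5 ≤ 0.72   (CO₂ footprint)
  x5 ≤ 0.6
  x1, x2, x3, x4, x5 ≥ 0.
At the optimum only limestone filler is positive (Portland cement, crushed granite, natural pozzolan, silica fume = 0). Binding constraint: fines.
Solving gives x2 = 1.03.
Hence cost = 0.051·1.03 = €0.052530.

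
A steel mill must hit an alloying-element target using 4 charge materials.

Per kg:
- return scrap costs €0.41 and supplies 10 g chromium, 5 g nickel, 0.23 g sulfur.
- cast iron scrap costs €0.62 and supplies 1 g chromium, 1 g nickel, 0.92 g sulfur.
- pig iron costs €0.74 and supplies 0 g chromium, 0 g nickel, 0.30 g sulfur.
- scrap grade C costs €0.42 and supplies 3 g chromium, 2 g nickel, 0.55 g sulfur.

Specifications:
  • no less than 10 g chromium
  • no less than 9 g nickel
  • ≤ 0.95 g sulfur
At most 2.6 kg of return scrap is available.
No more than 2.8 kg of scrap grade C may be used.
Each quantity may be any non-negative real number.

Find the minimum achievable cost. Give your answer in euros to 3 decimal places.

Set it up as a linear program. Let x1 = kg of return scrap, x2 = kg of cast iron scrap, x3 = kg of pig iron, x4 = kg of scrap grade C.
Minimise 0.41x1 + 0.62x2 + 0.74x3 + 0.42x4 with:
  10x1 + 1x2 + 3x4 ≥ 10   (chromium)
  5x1 + 1x2 + 2x4 ≥ 9   (nickel)
  0.23x1 + 0.92x2 + 0.3x3 + 0.55x4 ≤ 0.95   (sulfur)
  x1 ≤ 2.6
  x4 ≤ 2.8
  x1, x2, x3, x4 ≥ 0.
The cheapest feasible vertex uses only return scrap; cast iron scrap, pig iron, scrap grade C are not used. The nickel requirement is met with equality.
So return scrap = 1.8 kg.
Objective = 0.41·1.8 = 0.73800.

€0.738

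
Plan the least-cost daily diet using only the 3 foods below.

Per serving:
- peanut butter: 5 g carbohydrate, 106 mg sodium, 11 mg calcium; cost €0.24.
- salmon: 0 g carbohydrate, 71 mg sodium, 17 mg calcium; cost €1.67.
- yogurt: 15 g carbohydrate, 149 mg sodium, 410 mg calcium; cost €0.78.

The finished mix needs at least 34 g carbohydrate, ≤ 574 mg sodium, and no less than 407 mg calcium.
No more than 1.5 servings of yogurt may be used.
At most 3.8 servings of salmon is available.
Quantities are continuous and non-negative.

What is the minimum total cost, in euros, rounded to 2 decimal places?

Let x1 = servings of peanut butter, x2 = servings of salmon, x3 = servings of yogurt.
min 0.24x1 + 1.67x2 + 0.78x3 with:
  5x1 + 15x3 ≥ 34   (carbohydrate)
  106x1 + 71x2 + 149x3 ≤ 574   (sodium)
  11x1 + 17x2 + 410x3 ≥ 407   (calcium)
  x3 ≤ 1.5
  x2 ≤ 3.8
  x1, x2, x3 ≥ 0.
At the optimum only peanut butter, yogurt are positive (salmon = 0). The carbohydrate and calcium requirements are met with equality.
Optimal quantities: peanut butter = 4.156 servings, yogurt = 0.8812 servings.
Objective = 0.24·4.156 + 0.78·0.8812 = 1.6848.

€1.68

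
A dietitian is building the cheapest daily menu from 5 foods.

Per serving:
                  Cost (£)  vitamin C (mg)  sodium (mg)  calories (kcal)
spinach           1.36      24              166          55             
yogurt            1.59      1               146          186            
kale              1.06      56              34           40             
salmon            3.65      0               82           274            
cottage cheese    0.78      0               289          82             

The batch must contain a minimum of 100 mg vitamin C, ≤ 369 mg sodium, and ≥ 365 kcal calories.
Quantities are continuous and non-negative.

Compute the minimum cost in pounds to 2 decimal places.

This is a linear program. Let x1 = servings of spinach, x2 = servings of yogurt, x3 = servings of kale, x4 = servings of salmon, x5 = servings of cottage cheese.
Minimize 1.36x1 + 1.59x2 + 1.06x3 + 3.65x4 + 0.78x5 with:
  24x1 + 1x2 + 56x3 ≥ 100   (vitamin C)
  166x1 + 146x2 + 34x3 + 82x4 + 289x5 ≤ 369   (sodium)
  55x1 + 186x2 + 40x3 + 274x4 + 82x5 ≥ 365   (calories)
  x1, x2, x3, x4, x5 ≥ 0.
The optimal basis is {yogurt, kale}; spinach, salmon, cottage cheese drop out. Binding constraints: vitamin C and calories.
Optimal quantities: yogurt = 1.584 servings, kale = 1.757 servings.
Total cost: 1.59·1.584 + 1.06·1.757 = 4.3810.

£4.38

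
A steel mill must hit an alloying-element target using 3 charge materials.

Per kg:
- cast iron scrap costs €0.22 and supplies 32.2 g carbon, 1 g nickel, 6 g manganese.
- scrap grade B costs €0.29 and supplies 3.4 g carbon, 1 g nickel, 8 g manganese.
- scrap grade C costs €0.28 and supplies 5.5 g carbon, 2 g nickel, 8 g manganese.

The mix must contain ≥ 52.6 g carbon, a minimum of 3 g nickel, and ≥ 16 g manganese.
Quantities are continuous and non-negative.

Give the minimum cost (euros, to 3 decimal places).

Let x1 = kg of cast iron scrap, x2 = kg of scrap grade B, x3 = kg of scrap grade C.
Minimize 0.22x1 + 0.29x2 + 0.28x3 with:
  32.2x1 + 3.4x2 + 5.5x3 ≥ 52.6   (carbon)
  1x1 + 1x2 + 2x3 ≥ 3   (nickel)
  6x1 + 8x2 + 8x3 ≥ 16   (manganese)
  x1, x2, x3 ≥ 0.
The optimal basis is {cast iron scrap, scrap grade C}; scrap grade B drops out. The carbon and manganese requirements are met with equality.
So cast iron scrap = 1.482 kg, scrap grade C = 0.8887 kg.
Objective = 0.22·1.482 + 0.28·0.8887 = 0.57488.

€0.575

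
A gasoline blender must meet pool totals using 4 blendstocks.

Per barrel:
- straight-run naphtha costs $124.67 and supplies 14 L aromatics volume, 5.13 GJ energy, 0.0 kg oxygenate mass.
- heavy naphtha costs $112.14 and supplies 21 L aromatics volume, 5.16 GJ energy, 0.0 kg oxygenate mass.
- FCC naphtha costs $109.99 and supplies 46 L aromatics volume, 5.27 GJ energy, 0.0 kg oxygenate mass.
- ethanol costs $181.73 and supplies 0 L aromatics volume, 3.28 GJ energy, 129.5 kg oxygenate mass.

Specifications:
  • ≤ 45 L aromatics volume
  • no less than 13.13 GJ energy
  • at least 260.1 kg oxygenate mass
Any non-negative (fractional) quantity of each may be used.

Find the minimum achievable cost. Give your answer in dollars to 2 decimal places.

$503.78

Let x1 = barrels of straight-run naphtha, x2 = barrels of heavy naphtha, x3 = barrels of FCC naphtha, x4 = barrels of ethanol.
min 124.67x1 + 112.14x2 + 109.99x3 + 181.73x4 subject to:
  14x1 + 21x2 + 46x3 ≤ 45   (aromatics volume)
  5.13x1 + 5.16x2 + 5.27x3 + 3.28x4 ≥ 13.13   (energy)
  129.5x4 ≥ 260.1   (oxygenate mass)
  x1, x2, x3, x4 ≥ 0.
The minimum-cost mix takes nothing from straight-run naphtha — only heavy naphtha, FCC naphtha, ethanol. Binding constraints: aromatics volume, energy, oxygenate mass.
So heavy naphtha = 0.5035 barrels, FCC naphtha = 0.7484 barrels, ethanol = 2.0085 barrels.
Cost = 112.14·0.5035 + 109.99·0.7484 + 181.73·2.0085 = 503.7837.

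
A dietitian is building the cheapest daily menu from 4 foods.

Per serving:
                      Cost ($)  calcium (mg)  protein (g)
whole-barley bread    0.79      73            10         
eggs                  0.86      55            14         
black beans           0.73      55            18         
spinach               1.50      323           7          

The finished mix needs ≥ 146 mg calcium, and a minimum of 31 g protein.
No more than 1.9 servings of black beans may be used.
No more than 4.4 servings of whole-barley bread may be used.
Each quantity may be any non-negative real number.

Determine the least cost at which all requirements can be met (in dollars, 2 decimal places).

This is a linear program. Let x1 = servings of whole-barley bread, x2 = servings of eggs, x3 = servings of black beans, x4 = servings of spinach.
Minimize 0.79x1 + 0.86x2 + 0.73x3 + 1.5x4 subject to:
  73x1 + 55x2 + 55x3 + 323x4 ≥ 146   (calcium)
  10x1 + 14x2 + 18x3 + 7x4 ≥ 31   (protein)
  x3 ≤ 1.9
  x1 ≤ 4.4
  x1, x2, x3, x4 ≥ 0.
The cheapest feasible vertex uses only black beans, spinach; whole-barley bread, eggs are not used. The calcium and protein requirements are met with equality.
So black beans = 1.656 servings, spinach = 0.17 servings.
Hence cost = 0.73·1.656 + 1.5·0.17 = $1.4639.

$1.46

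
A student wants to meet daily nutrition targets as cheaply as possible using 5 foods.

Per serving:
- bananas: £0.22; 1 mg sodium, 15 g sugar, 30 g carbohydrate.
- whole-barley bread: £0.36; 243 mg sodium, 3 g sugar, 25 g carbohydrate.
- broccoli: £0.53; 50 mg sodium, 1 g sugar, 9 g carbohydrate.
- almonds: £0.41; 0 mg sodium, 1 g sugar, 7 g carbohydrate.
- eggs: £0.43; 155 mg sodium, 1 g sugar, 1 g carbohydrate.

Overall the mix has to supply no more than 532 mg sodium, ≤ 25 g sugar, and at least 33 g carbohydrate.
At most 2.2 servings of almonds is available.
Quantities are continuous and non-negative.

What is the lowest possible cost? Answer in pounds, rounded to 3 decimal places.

£0.242

This is a linear program. Let x1 = servings of bananas, x2 = servings of whole-barley bread, x3 = servings of broccoli, x4 = servings of almonds, x5 = servings of eggs.
Minimise 0.22x1 + 0.36x2 + 0.53x3 + 0.41x4 + 0.43x5 subject to:
  1x1 + 243x2 + 50x3 + 155x5 ≤ 532   (sodium)
  15x1 + 3x2 + 1x3 + 1x4 + 1x5 ≤ 25   (sugar)
  30x1 + 25x2 + 9x3 + 7x4 + 1x5 ≥ 33   (carbohydrate)
  x4 ≤ 2.2
  x1, x2, x3, x4, x5 ≥ 0.
The cheapest feasible vertex uses only bananas; whole-barley bread, broccoli, almonds, eggs are not used. There the carbohydrate constraint is tight.
That vertex is x1 = 1.1.
Cost = 0.22·1.1 = 0.24200.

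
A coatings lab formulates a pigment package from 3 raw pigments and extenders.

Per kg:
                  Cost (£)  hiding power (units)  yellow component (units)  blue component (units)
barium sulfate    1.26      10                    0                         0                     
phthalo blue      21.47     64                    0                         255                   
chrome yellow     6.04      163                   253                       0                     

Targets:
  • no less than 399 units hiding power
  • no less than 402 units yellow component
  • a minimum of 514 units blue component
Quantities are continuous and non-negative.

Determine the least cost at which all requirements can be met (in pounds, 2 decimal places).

£53.28

Treat it as an LP. Let x1 = kg of barium sulfate, x2 = kg of phthalo blue, x3 = kg of chrome yellow.
min 1.26x1 + 21.47x2 + 6.04x3 with:
  10x1 + 64x2 + 163x3 ≥ 399   (hiding power)
  253x3 ≥ 402   (yellow component)
  255x2 ≥ 514   (blue component)
  x1, x2, x3 ≥ 0.
The optimal basis is {phthalo blue, chrome yellow}; barium sulfate drops out. Binding constraints: hiding power and blue component.
Solving gives x2 = 2.0157, x3 = 1.6564.
Cost = 21.47·2.0157 + 6.04·1.6564 = 53.2817.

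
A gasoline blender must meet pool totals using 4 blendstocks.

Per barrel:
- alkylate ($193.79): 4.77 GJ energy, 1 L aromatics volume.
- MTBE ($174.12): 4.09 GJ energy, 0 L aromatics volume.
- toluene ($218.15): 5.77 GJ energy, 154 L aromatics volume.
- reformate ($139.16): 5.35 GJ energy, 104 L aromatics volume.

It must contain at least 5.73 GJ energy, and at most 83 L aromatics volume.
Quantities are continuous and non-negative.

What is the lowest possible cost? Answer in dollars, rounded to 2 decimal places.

$170.62

Treat it as an LP. Let x1 = barrels of alkylate, x2 = barrels of MTBE, x3 = barrels of toluene, x4 = barrels of reformate.
min 193.79x1 + 174.12x2 + 218.15x3 + 139.16x4 with:
  4.77x1 + 4.09x2 + 5.77x3 + 5.35x4 ≥ 5.73   (energy)
  1x1 + 154x3 + 104x4 ≤ 83   (aromatics volume)
  x1, x2, x3, x4 ≥ 0.
The cheapest feasible vertex uses only alkylate, reformate; MTBE, toluene are not used. There the energy and aromatics volume constraints are tight.
So alkylate = 0.3095 barrels, reformate = 0.7951 barrels.
Cost = 193.79·0.3095 + 139.16·0.7951 = 170.6241.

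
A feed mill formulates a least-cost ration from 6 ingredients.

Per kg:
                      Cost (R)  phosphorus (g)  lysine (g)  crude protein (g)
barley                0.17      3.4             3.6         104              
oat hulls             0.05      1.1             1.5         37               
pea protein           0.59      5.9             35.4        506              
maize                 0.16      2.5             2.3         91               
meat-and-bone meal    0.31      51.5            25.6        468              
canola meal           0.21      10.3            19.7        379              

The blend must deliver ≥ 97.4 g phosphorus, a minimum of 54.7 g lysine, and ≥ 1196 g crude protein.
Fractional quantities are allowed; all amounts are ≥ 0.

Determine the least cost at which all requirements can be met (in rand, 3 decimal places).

Let x1 = kg of barley, x2 = kg of oat hulls, x3 = kg of pea protein, x4 = kg of maize, x5 = kg of meat-and-bone meal, x6 = kg of canola meal.
Minimize 0.17x1 + 0.05x2 + 0.59x3 + 0.16x4 + 0.31x5 + 0.21x6 s.t.:
  3.4x1 + 1.1x2 + 5.9x3 + 2.5x4 + 51.5x5 + 10.3x6 ≥ 97.4   (phosphorus)
  3.6x1 + 1.5x2 + 35.4x3 + 2.3x4 + 25.6x5 + 19.7x6 ≥ 54.7   (lysine)
  104x1 + 37x2 + 506x3 + 91x4 + 468x5 + 379x6 ≥ 1196   (crude protein)
  x1, x2, x3, x4, x5, x6 ≥ 0.
The cheapest feasible vertex uses only meat-and-bone meal, canola meal; barley, oat hulls, pea protein, maize are not used. The phosphorus and crude protein requirements are met with equality.
Solving gives x5 = 1.6734, x6 = 1.0893.
Hence cost = 0.31·1.6734 + 0.21·1.0893 = R0.74751.

R0.748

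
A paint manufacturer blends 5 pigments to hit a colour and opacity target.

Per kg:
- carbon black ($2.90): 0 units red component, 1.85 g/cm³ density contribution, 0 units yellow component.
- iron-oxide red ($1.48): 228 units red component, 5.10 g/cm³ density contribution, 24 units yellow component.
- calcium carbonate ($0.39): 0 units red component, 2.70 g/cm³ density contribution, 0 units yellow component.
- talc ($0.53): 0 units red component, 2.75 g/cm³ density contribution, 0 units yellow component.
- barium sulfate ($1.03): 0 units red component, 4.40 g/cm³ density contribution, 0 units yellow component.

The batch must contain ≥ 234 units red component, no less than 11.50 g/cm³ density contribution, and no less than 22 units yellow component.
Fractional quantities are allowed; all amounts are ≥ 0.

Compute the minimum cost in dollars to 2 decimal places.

Set it up as a linear program. Let x1 = kg of carbon black, x2 = kg of iron-oxide red, x3 = kg of calcium carbonate, x4 = kg of talc, x5 = kg of barium sulfate.
min 2.9x1 + 1.48x2 + 0.39x3 + 0.53x4 + 1.03x5 s.t.:
  228x2 ≥ 234   (red component)
  1.85x1 + 5.1x2 + 2.7x3 + 2.75x4 + 4.4x5 ≥ 11.5   (density contribution)
  24x2 ≥ 22   (yellow component)
  x1, x2, x3, x4, x5 ≥ 0.
At the optimum only iron-oxide red, calcium carbonate are positive (carbon black, talc, barium sulfate = 0). Binding constraints: red component and density contribution.
Optimal quantities: iron-oxide red = 1.026 kg, calcium carbonate = 2.321 kg.
Total cost: 1.48·1.026 + 0.39·2.321 = 2.4237.

$2.42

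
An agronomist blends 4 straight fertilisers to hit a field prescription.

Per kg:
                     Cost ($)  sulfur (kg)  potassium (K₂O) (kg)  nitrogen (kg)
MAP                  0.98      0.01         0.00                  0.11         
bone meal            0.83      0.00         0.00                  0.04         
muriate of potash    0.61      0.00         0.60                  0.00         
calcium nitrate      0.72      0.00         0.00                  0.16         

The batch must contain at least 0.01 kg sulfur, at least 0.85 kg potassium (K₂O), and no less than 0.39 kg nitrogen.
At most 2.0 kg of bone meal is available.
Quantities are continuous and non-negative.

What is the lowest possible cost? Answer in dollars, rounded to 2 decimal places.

Let x1 = kg of MAP, x2 = kg of bone meal, x3 = kg of muriate of potash, x4 = kg of calcium nitrate.
Minimize 0.98x1 + 0.83x2 + 0.61x3 + 0.72x4 subject to:
  0.01x1 ≥ 0.01   (sulfur)
  0.6x3 ≥ 0.85   (potassium (K₂O))
  0.11x1 + 0.04x2 + 0.16x4 ≥ 0.39   (nitrogen)
  x2 ≤ 2
  x1, x2, x3, x4 ≥ 0.
The minimum-cost mix takes nothing from bone meal — only MAP, muriate of potash, calcium nitrate. There the sulfur, potassium (K₂O), nitrogen constraints are tight.
So MAP = 1 kg, muriate of potash = 1.417 kg, calcium nitrate = 1.75 kg.
Total cost: 0.98·1 + 0.61·1.417 + 0.72·1.75 = 3.1044.

$3.10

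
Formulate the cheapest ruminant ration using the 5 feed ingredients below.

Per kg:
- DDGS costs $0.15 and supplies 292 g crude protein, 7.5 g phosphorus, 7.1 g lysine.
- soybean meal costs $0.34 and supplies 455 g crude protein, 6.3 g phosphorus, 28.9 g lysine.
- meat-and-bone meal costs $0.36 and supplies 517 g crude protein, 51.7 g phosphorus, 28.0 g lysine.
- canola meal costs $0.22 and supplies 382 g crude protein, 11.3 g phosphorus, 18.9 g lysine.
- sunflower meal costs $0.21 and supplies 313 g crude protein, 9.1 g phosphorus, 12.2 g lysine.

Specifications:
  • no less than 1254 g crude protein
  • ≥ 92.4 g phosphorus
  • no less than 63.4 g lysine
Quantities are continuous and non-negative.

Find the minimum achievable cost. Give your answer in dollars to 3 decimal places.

$0.812

Let x1 = kg of DDGS, x2 = kg of soybean meal, x3 = kg of meat-and-bone meal, x4 = kg of canola meal, x5 = kg of sunflower meal.
Minimize 0.15x1 + 0.34x2 + 0.36x3 + 0.22x4 + 0.21x5 subject to:
  292x1 + 455x2 + 517x3 + 382x4 + 313x5 ≥ 1254   (crude protein)
  7.5x1 + 6.3x2 + 51.7x3 + 11.3x4 + 9.1x5 ≥ 92.4   (phosphorus)
  7.1x1 + 28.9x2 + 28x3 + 18.9x4 + 12.2x5 ≥ 63.4   (lysine)
  x1, x2, x3, x4, x5 ≥ 0.
The minimum-cost mix takes nothing from soybean meal, sunflower meal — only DDGS, meat-and-bone meal, canola meal. Binding constraints: crude protein, phosphorus, lysine.
That vertex is x1 = 0.3192, x3 = 1.529, x4 = 0.9693.
Hence cost = 0.15·0.3192 + 0.36·1.529 + 0.22·0.9693 = $0.81157.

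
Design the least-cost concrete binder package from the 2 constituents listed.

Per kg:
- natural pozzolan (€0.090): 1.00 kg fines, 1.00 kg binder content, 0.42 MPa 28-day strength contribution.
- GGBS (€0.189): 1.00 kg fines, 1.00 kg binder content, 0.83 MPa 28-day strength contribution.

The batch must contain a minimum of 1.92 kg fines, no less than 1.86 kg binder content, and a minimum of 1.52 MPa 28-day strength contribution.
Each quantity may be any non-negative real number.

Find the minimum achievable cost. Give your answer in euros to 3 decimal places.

Treat it as an LP. Let x1 = kg of natural pozzolan, x2 = kg of GGBS.
min 0.09x1 + 0.189x2 subject to:
  1x1 + 1x2 ≥ 1.92   (fines)
  1x1 + 1x2 ≥ 1.86   (binder content)
  0.42x1 + 0.83x2 ≥ 1.52   (28-day strength contribution)
  x1, x2 ≥ 0.
The minimum-cost mix takes nothing from GGBS — only natural pozzolan. There the 28-day strength contribution constraint is tight.
Optimal quantities: natural pozzolan = 3.619 kg.
Hence cost = 0.09·3.619 = €0.32571.

€0.326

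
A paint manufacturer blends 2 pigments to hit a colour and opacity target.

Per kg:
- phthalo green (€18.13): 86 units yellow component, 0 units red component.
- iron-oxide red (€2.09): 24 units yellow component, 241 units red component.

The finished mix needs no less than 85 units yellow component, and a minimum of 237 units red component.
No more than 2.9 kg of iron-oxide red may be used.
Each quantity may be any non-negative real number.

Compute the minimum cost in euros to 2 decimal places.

€9.31

Let x1 = kg of phthalo green, x2 = kg of iron-oxide red.
Minimize 18.13x1 + 2.09x2 s.t.:
  86x1 + 24x2 ≥ 85   (yellow component)
  241x2 ≥ 237   (red component)
  x2 ≤ 2.9
  x1, x2 ≥ 0.
Both inputs are positive at the optimum. The yellow component and the iron-oxide red cap requirements are met with equality.
That vertex is x1 = 0.1791, x2 = 2.9.
Total cost: 18.13·0.1791 + 2.09·2.9 = 9.3081.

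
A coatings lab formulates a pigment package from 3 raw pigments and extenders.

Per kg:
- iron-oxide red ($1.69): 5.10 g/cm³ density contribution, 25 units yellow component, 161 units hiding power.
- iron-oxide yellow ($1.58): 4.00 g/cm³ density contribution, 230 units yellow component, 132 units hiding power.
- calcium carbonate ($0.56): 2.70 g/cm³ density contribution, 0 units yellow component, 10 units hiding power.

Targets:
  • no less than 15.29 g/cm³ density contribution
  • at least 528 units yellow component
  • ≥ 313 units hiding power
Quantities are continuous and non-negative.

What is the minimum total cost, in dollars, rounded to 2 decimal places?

$4.89

Let x1 = kg of iron-oxide red, x2 = kg of iron-oxide yellow, x3 = kg of calcium carbonate.
Minimise 1.69x1 + 1.58x2 + 0.56x3 with:
  5.1x1 + 4x2 + 2.7x3 ≥ 15.29   (density contribution)
  25x1 + 230x2 ≥ 528   (yellow component)
  161x1 + 132x2 + 10x3 ≥ 313   (hiding power)
  x1, x2, x3 ≥ 0.
The optimal basis is {iron-oxide yellow, calcium carbonate}; iron-oxide red drops out. The density contribution and yellow component requirements are met with equality.
Optimal quantities: iron-oxide yellow = 2.296 kg, calcium carbonate = 2.262 kg.
Objective = 1.58·2.296 + 0.56·2.262 = 4.8944.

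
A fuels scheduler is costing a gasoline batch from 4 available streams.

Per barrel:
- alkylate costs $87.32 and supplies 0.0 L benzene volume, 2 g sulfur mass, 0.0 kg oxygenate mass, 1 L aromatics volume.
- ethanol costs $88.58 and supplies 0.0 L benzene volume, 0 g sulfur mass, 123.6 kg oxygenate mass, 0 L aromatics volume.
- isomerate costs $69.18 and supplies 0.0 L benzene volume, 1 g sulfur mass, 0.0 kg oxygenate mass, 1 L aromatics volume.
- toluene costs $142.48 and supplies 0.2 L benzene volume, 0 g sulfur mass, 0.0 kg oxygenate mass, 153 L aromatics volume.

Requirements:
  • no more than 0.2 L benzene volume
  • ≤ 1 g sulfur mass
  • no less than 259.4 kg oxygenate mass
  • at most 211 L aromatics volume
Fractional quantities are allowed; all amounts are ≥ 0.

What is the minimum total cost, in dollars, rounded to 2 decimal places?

Let x1 = barrels of alkylate, x2 = barrels of ethanol, x3 = barrels of isomerate, x4 = barrels of toluene.
Minimize 87.32x1 + 88.58x2 + 69.18x3 + 142.48x4 subject to:
  0.2x4 ≤ 0.2   (benzene volume)
  2x1 + 1x3 ≤ 1   (sulfur mass)
  123.6x2 ≥ 259.4   (oxygenate mass)
  1x1 + 1x3 + 153x4 ≤ 211   (aromatics volume)
  x1, x2, x3, x4 ≥ 0.
The optimal basis is {ethanol}; alkylate, isomerate, toluene drop out. There the oxygenate mass constraint is tight.
Solving gives x2 = 2.0987.
Cost = 88.58·2.0987 = 185.9028.

$185.90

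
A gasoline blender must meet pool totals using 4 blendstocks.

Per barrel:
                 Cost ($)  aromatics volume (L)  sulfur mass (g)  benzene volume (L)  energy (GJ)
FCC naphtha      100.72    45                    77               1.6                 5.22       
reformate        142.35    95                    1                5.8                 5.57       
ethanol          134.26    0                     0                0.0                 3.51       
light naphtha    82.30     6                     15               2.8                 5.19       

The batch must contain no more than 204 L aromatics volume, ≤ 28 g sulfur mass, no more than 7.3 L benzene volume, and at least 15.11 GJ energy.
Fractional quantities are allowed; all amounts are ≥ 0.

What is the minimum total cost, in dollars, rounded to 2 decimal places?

This is a linear program. Let x1 = barrels of FCC naphtha, x2 = barrels of reformate, x3 = barrels of ethanol, x4 = barrels of light naphtha.
Minimize 100.72x1 + 142.35x2 + 134.26x3 + 82.3x4 subject to:
  45x1 + 95x2 + 6x4 ≤ 204   (aromatics volume)
  77x1 + 1x2 + 15x4 ≤ 28   (sulfur mass)
  1.6x1 + 5.8x2 + 2.8x4 ≤ 7.3   (benzene volume)
  5.22x1 + 5.57x2 + 3.51x3 + 5.19x4 ≥ 15.11   (energy)
  x1, x2, x3, x4 ≥ 0.
The cheapest feasible vertex uses only reformate, ethanol, light naphtha; FCC naphtha is not used. There the sulfur mass, benzene volume, energy constraints are tight.
Solving gives x2 = 0.3694, x3 = 0.995, x4 = 1.842.
Hence cost = 142.35·0.3694 + 134.26·0.995 + 82.3·1.842 = $337.7694.

$337.77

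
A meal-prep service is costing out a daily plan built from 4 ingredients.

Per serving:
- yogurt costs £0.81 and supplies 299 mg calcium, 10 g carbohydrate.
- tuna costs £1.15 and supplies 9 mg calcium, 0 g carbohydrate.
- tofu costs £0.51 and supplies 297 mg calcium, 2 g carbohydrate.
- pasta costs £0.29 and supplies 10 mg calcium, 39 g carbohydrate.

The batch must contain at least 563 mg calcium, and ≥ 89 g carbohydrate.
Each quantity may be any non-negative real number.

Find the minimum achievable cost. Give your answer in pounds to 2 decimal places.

£1.56

Let x1 = servings of yogurt, x2 = servings of tuna, x3 = servings of tofu, x4 = servings of pasta.
min 0.81x1 + 1.15x2 + 0.51x3 + 0.29x4 s.t.:
  299x1 + 9x2 + 297x3 + 10x4 ≥ 563   (calcium)
  10x1 + 2x3 + 39x4 ≥ 89   (carbohydrate)
  x1, x2, x3, x4 ≥ 0.
At the optimum only tofu, pasta are positive (yogurt, tuna = 0). There the calcium and carbohydrate constraints are tight.
Solving gives x3 = 1.822, x4 = 2.189.
Cost = 0.51·1.822 + 0.29·2.189 = 1.5640.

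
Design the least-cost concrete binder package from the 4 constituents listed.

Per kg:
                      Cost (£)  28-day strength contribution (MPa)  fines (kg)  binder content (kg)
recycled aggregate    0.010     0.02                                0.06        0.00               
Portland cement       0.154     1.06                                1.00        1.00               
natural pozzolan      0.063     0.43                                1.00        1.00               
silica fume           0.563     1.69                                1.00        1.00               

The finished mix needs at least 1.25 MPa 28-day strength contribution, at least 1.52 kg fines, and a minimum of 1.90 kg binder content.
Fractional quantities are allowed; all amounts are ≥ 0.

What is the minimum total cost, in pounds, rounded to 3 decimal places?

£0.182

Treat it as an LP. Let x1 = kg of recycled aggregate, x2 = kg of Portland cement, x3 = kg of natural pozzolan, x4 = kg of silica fume.
Minimize 0.01x1 + 0.154x2 + 0.063x3 + 0.563x4 with:
  0.02x1 + 1.06x2 + 0.43x3 + 1.69x4 ≥ 1.25   (28-day strength contribution)
  0.06x1 + 1x2 + 1x3 + 1x4 ≥ 1.52   (fines)
  1x2 + 1x3 + 1x4 ≥ 1.9   (binder content)
  x1, x2, x3, x4 ≥ 0.
The minimum-cost mix takes nothing from recycled aggregate, silica fume — only Portland cement, natural pozzolan. The 28-day strength contribution and binder content requirements are met with equality.
That vertex is x2 = 0.6873, x3 = 1.213.
Hence cost = 0.154·0.6873 + 0.063·1.213 = £0.18226.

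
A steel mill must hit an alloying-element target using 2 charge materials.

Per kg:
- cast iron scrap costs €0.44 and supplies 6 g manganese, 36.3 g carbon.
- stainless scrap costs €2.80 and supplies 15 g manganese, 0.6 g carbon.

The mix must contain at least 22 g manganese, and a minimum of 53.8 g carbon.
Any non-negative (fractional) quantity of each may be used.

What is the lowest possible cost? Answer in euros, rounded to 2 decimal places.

Treat it as an LP. Let x1 = kg of cast iron scrap, x2 = kg of stainless scrap.
min 0.44x1 + 2.8x2 with:
  6x1 + 15x2 ≥ 22   (manganese)
  36.3x1 + 0.6x2 ≥ 53.8   (carbon)
  x1, x2 ≥ 0.
At the optimum only cast iron scrap is positive (stainless scrap = 0). There the manganese constraint is tight.
Solving gives x1 = 3.667.
Total cost: 0.44·3.667 = 1.6135.

€1.61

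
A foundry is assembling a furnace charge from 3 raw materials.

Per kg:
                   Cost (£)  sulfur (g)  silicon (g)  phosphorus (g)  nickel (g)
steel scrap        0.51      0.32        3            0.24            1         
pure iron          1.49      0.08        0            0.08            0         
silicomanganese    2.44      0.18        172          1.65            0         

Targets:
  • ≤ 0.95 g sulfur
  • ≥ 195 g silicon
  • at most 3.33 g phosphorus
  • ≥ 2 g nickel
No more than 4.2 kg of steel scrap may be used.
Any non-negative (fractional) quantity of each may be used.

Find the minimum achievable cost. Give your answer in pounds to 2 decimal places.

£3.70

This is a linear program. Let x1 = kg of steel scrap, x2 = kg of pure iron, x3 = kg of silicomanganese.
Minimise 0.51x1 + 1.49x2 + 2.44x3 s.t.:
  0.32x1 + 0.08x2 + 0.18x3 ≤ 0.95   (sulfur)
  3x1 + 172x3 ≥ 195   (silicon)
  0.24x1 + 0.08x2 + 1.65x3 ≤ 3.33   (phosphorus)
  1x1 ≥ 2   (nickel)
  x1 ≤ 4.2
  x1, x2, x3 ≥ 0.
The minimum-cost mix takes nothing from pure iron — only steel scrap, silicomanganese. Binding constraints: silicon and nickel.
Optimal quantities: steel scrap = 2 kg, silicomanganese = 1.099 kg.
Objective = 0.51·2 + 2.44·1.099 = 3.7016.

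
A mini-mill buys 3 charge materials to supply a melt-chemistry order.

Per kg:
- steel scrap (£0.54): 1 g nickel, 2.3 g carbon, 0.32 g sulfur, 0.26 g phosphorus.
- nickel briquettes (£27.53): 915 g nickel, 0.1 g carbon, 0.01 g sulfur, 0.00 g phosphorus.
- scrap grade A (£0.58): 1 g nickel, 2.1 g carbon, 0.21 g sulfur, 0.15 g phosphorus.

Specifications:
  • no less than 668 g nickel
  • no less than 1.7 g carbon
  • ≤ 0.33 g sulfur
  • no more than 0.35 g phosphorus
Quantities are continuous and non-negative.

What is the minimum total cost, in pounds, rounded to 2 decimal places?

Set it up as a linear program. Let x1 = kg of steel scrap, x2 = kg of nickel briquettes, x3 = kg of scrap grade A.
Minimize 0.54x1 + 27.53x2 + 0.58x3 subject to:
  1x1 + 915x2 + 1x3 ≥ 668   (nickel)
  2.3x1 + 0.1x2 + 2.1x3 ≥ 1.7   (carbon)
  0.32x1 + 0.01x2 + 0.21x3 ≤ 0.33   (sulfur)
  0.26x1 + 0.15x3 ≤ 0.35   (phosphorus)
  x1, x2, x3 ≥ 0.
The minimum-cost mix takes nothing from scrap grade A — only steel scrap, nickel briquettes. There the nickel and carbon constraints are tight.
That vertex is x1 = 0.7074, x2 = 0.7293.
Total cost: 0.54·0.7074 + 27.53·0.7293 = 20.4596.

£20.46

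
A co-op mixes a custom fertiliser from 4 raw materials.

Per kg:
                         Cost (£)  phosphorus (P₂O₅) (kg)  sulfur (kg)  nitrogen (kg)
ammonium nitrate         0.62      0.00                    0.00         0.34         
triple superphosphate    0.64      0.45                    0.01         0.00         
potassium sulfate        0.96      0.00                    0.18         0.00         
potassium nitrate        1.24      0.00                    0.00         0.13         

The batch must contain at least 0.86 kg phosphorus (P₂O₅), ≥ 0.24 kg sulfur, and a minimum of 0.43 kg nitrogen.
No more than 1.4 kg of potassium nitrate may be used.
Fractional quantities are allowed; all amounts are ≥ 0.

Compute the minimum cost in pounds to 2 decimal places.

£3.19

Set it up as a linear program. Let x1 = kg of ammonium nitrate, x2 = kg of triple superphosphate, x3 = kg of potassium sulfate, x4 = kg of potassium nitrate.
Minimise 0.62x1 + 0.64x2 + 0.96x3 + 1.24x4 subject to:
  0.45x2 ≥ 0.86   (phosphorus (P₂O₅))
  0.01x2 + 0.18x3 ≥ 0.24   (sulfur)
  0.34x1 + 0.13x4 ≥ 0.43   (nitrogen)
  x4 ≤ 1.4
  x1, x2, x3, x4 ≥ 0.
The optimal basis is {ammonium nitrate, triple superphosphate, potassium sulfate}; potassium nitrate drops out. There the phosphorus (P₂O₅), sulfur, nitrogen constraints are tight.
So ammonium nitrate = 1.265 kg, triple superphosphate = 1.911 kg, potassium sulfate = 1.227 kg.
Objective = 0.62·1.265 + 0.64·1.911 + 0.96·1.227 = 3.1853.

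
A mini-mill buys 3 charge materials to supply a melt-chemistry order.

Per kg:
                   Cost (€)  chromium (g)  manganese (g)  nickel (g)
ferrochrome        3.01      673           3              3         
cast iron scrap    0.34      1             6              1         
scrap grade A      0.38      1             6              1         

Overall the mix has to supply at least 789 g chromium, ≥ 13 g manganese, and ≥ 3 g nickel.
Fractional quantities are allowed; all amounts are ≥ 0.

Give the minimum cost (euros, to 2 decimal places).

€4.06

This is a linear program. Let x1 = kg of ferrochrome, x2 = kg of cast iron scrap, x3 = kg of scrap grade A.
Minimize 3.01x1 + 0.34x2 + 0.38x3 s.t.:
  673x1 + 1x2 + 1x3 ≥ 789   (chromium)
  3x1 + 6x2 + 6x3 ≥ 13   (manganese)
  3x1 + 1x2 + 1x3 ≥ 3   (nickel)
  x1, x2, x3 ≥ 0.
At the optimum only ferrochrome, cast iron scrap are positive (scrap grade A = 0). Binding constraints: chromium and manganese.
That vertex is x1 = 1.17, x2 = 1.582.
Hence cost = 3.01·1.17 + 0.34·1.582 = €4.0596.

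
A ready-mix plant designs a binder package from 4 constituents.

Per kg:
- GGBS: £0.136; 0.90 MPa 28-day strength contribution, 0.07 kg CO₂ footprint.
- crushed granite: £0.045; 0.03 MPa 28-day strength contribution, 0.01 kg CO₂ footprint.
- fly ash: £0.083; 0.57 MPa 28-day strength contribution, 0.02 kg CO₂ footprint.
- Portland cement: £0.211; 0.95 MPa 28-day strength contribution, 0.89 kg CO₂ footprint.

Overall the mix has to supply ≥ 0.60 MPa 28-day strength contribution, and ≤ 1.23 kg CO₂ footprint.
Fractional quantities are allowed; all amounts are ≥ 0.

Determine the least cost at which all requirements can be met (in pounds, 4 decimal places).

£0.0874

Let x1 = kg of GGBS, x2 = kg of crushed granite, x3 = kg of fly ash, x4 = kg of Portland cement.
min 0.136x1 + 0.045x2 + 0.083x3 + 0.211x4 s.t.:
  0.9x1 + 0.03x2 + 0.57x3 + 0.95x4 ≥ 0.6   (28-day strength contribution)
  0.07x1 + 0.01x2 + 0.02x3 + 0.89x4 ≤ 1.23   (CO₂ footprint)
  x1, x2, x3, x4 ≥ 0.
At the optimum only fly ash is positive (GGBS, crushed granite, Portland cement = 0). Binding constraint: 28-day strength contribution.
That vertex is x3 = 1.053.
Total cost: 0.083·1.053 = 0.087399.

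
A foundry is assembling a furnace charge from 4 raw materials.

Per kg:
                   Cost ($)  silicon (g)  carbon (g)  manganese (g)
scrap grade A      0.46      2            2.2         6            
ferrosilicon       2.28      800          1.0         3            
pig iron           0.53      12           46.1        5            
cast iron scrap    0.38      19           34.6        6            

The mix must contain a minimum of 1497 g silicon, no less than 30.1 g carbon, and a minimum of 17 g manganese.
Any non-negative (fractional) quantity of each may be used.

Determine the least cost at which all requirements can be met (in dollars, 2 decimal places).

$4.89

Treat it as an LP. Let x1 = kg of scrap grade A, x2 = kg of ferrosilicon, x3 = kg of pig iron, x4 = kg of cast iron scrap.
min 0.46x1 + 2.28x2 + 0.53x3 + 0.38x4 with:
  2x1 + 800x2 + 12x3 + 19x4 ≥ 1497   (silicon)
  2.2x1 + 1x2 + 46.1x3 + 34.6x4 ≥ 30.1   (carbon)
  6x1 + 3x2 + 5x3 + 6x4 ≥ 17   (manganese)
  x1, x2, x3, x4 ≥ 0.
The cheapest feasible vertex uses only ferrosilicon, cast iron scrap; scrap grade A, pig iron are not used. Binding constraints: silicon and manganese.
So ferrosilicon = 1.826 kg, cast iron scrap = 1.921 kg.
Cost = 2.28·1.826 + 0.38·1.921 = 4.8933.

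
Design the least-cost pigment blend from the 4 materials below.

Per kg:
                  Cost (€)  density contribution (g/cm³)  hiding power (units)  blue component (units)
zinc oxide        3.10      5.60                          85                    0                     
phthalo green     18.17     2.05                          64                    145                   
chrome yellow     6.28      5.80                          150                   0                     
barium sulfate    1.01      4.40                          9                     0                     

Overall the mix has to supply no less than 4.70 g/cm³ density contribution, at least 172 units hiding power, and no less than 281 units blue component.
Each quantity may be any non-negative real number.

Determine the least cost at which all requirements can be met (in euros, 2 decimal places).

€36.96

Treat it as an LP. Let x1 = kg of zinc oxide, x2 = kg of phthalo green, x3 = kg of chrome yellow, x4 = kg of barium sulfate.
Minimize 3.1x1 + 18.17x2 + 6.28x3 + 1.01x4 s.t.:
  5.6x1 + 2.05x2 + 5.8x3 + 4.4x4 ≥ 4.7   (density contribution)
  85x1 + 64x2 + 150x3 + 9x4 ≥ 172   (hiding power)
  145x2 ≥ 281   (blue component)
  x1, x2, x3, x4 ≥ 0.
The minimum-cost mix takes nothing from chrome yellow, barium sulfate — only zinc oxide, phthalo green. There the hiding power and blue component constraints are tight.
So zinc oxide = 0.5644 kg, phthalo green = 1.938 kg.
Hence cost = 3.1·0.5644 + 18.17·1.938 = €36.9631.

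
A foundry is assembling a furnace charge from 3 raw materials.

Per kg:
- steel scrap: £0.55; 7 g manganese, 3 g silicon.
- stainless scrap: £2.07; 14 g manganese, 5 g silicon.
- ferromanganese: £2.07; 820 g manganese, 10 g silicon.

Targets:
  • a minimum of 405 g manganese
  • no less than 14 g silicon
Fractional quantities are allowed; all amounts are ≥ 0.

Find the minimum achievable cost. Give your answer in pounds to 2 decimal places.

£2.68

This is a linear program. Let x1 = kg of steel scrap, x2 = kg of stainless scrap, x3 = kg of ferromanganese.
Minimize 0.55x1 + 2.07x2 + 2.07x3 subject to:
  7x1 + 14x2 + 820x3 ≥ 405   (manganese)
  3x1 + 5x2 + 10x3 ≥ 14   (silicon)
  x1, x2, x3 ≥ 0.
The minimum-cost mix takes nothing from stainless scrap — only steel scrap, ferromanganese. Binding constraints: manganese and silicon.
So steel scrap = 3.109 kg, ferromanganese = 0.4674 kg.
Hence cost = 0.55·3.109 + 2.07·0.4674 = £2.6775.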